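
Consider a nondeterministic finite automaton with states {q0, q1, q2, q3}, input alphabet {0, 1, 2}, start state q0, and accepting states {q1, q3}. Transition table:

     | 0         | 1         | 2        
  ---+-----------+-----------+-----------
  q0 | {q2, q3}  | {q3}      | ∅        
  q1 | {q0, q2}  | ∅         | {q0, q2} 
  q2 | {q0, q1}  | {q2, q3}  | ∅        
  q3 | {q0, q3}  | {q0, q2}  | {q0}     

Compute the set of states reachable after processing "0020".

{q0, q1, q2, q3}

Start in {q0}.
Read '0': q0→{q2, q3}; now {q2, q3}.
Read '0': q2→{q0, q1}, q3→{q0, q3}; now {q0, q1, q3}.
Read '2': q0→∅, q1→{q0, q2}, q3→{q0}; now {q0, q2}.
Read '0': q0→{q2, q3}, q2→{q0, q1}; now {q0, q1, q2, q3}.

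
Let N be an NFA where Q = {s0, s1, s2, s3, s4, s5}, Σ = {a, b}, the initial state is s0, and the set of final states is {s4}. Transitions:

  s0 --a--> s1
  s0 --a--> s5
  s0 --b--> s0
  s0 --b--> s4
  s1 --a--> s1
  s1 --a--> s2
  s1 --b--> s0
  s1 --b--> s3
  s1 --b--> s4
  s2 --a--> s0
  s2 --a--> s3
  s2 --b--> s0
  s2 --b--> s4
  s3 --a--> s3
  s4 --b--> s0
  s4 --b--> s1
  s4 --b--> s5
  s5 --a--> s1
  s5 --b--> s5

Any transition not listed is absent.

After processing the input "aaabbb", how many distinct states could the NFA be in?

5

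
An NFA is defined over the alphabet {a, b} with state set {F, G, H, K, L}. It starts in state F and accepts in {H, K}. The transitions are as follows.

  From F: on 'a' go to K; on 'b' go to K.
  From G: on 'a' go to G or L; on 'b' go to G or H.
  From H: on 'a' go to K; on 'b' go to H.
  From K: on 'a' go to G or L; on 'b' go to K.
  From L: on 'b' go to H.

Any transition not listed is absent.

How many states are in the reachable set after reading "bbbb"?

1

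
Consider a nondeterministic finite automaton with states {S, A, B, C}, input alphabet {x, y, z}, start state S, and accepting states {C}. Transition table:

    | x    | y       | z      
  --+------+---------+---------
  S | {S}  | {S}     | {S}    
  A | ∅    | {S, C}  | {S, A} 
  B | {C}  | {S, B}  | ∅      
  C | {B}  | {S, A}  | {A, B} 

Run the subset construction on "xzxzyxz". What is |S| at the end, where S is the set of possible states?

1

Start in {S}.
Read 'x': S→{S}; now {S}.
Read 'z': S→{S}; now {S}.
Read 'x': S→{S}; now {S}.
Read 'z': S→{S}; now {S}.
Read 'y': S→{S}; now {S}.
Read 'x': S→{S}; now {S}.
Read 'z': S→{S}; now {S}.
That set has 1 state.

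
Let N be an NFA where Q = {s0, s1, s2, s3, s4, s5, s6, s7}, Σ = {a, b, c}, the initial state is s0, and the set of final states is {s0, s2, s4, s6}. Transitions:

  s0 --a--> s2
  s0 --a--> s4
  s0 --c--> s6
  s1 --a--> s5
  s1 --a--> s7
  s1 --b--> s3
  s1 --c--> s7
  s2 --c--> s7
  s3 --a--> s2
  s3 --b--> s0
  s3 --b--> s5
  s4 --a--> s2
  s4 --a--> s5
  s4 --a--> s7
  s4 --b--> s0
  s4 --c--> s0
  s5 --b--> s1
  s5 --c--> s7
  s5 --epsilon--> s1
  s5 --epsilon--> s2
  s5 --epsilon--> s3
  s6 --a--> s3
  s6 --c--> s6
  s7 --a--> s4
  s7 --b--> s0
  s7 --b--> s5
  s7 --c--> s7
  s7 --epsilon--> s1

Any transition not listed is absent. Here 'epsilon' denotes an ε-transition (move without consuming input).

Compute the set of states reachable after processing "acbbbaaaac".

{s0, s1, s7}

Start in {s0}.
Read 'a': {s0} → {s2, s4}.
Read 'c': {s2, s4} → {s0, s1, s7}.
Read 'b': {s0, s1, s7} → {s0, s1, s2, s3, s5}.
Read 'b': {s0, s1, s2, s3, s5} → {s0, s1, s2, s3, s5}.
Read 'b': {s0, s1, s2, s3, s5} → {s0, s1, s2, s3, s5}.
Read 'a': {s0, s1, s2, s3, s5} → {s1, s2, s3, s4, s5, s7}.
Read 'a': {s1, s2, s3, s4, s5, s7} → {s1, s2, s3, s4, s5, s7}.
Read 'a': {s1, s2, s3, s4, s5, s7} → {s1, s2, s3, s4, s5, s7}.
Read 'a': {s1, s2, s3, s4, s5, s7} → {s1, s2, s3, s4, s5, s7}.
Read 'c': {s1, s2, s3, s4, s5, s7} → {s0, s1, s7}.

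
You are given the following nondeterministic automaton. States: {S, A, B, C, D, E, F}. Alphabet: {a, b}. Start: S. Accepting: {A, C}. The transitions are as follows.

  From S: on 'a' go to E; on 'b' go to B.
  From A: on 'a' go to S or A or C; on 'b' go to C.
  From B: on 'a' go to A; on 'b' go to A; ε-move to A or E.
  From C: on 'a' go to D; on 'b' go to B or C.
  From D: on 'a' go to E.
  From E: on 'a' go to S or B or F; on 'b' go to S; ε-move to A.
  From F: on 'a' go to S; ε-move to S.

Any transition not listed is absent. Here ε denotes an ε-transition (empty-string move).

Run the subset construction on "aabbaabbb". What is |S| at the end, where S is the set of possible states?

5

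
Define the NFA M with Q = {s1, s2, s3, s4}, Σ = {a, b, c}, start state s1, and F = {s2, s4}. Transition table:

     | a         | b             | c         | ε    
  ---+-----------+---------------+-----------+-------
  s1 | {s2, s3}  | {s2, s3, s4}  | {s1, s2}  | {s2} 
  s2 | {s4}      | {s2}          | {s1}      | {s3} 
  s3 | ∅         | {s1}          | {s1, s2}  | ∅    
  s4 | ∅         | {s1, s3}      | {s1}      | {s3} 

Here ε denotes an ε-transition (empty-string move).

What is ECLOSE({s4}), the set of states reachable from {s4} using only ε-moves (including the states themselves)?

Begin with {s4}.
ε-move s4 → s3; add s3.

{s3, s4}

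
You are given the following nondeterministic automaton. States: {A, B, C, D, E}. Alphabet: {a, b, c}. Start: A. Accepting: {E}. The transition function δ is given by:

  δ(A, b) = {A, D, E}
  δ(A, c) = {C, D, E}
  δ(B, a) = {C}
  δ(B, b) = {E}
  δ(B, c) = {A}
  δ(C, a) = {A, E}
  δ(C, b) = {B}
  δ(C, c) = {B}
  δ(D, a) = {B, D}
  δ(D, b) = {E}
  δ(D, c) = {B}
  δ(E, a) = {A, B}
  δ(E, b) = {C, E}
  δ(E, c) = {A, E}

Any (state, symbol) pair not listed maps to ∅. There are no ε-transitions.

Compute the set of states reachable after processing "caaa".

{A, B, C, D, E}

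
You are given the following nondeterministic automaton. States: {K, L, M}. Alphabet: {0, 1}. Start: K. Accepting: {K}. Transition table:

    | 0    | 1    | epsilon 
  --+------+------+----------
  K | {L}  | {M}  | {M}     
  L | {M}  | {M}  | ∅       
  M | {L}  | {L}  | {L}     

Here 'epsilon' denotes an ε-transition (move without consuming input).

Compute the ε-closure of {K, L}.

Begin with {K, L}.
ε-move K → M; add M.

{K, L, M}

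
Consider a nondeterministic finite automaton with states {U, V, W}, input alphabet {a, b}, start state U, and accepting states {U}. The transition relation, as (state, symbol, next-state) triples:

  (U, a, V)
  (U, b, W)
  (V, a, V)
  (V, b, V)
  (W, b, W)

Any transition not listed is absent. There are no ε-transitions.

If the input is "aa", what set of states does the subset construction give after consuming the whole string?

{V}

Start in {U}.
Read 'a': {U} → {V}.
Read 'a': {V} → {V}.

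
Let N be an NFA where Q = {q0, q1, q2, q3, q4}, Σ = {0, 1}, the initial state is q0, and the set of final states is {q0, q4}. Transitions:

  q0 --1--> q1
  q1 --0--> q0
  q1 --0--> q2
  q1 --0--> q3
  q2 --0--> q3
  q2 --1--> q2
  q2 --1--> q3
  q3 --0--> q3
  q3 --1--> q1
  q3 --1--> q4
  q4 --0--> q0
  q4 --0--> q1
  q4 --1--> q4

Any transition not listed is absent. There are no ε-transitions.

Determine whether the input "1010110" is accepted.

Yes

Start in {q0}.
Read '1': {q0} → {q1}.
Read '0': {q1} → {q0, q2, q3}.
Read '1': {q0, q2, q3} → {q1, q2, q3, q4}.
Read '0': {q1, q2, q3, q4} → {q0, q1, q2, q3}.
Read '1': {q0, q1, q2, q3} → {q1, q2, q3, q4}.
Read '1': {q1, q2, q3, q4} → {q1, q2, q3, q4}.
Read '0': {q1, q2, q3, q4} → {q0, q1, q2, q3}.
The final set {q0, q1, q2, q3} contains the accepting state q0.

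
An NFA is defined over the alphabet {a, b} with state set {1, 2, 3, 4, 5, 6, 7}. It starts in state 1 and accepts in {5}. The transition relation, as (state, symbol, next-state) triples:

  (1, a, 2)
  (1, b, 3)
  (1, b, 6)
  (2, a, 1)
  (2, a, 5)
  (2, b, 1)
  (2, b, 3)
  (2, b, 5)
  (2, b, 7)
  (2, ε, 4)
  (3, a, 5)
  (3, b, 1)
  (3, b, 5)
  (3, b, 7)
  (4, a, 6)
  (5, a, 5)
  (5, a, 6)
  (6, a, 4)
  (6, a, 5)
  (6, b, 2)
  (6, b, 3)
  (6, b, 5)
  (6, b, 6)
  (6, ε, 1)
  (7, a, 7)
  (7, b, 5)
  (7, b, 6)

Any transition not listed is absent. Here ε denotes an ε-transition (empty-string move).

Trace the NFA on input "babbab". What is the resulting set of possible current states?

{1, 2, 3, 4, 5, 6, 7}

Start in {1}.
Read 'b': {1} → {1, 3, 6}.
Read 'a': {1, 3, 6} → {2, 4, 5}.
Read 'b': {2, 4, 5} → {1, 3, 5, 7}.
Read 'b': {1, 3, 5, 7} → {1, 3, 5, 6, 7}.
Read 'a': {1, 3, 5, 6, 7} → {1, 2, 4, 5, 6, 7}.
Read 'b': {1, 2, 4, 5, 6, 7} → {1, 2, 3, 4, 5, 6, 7}.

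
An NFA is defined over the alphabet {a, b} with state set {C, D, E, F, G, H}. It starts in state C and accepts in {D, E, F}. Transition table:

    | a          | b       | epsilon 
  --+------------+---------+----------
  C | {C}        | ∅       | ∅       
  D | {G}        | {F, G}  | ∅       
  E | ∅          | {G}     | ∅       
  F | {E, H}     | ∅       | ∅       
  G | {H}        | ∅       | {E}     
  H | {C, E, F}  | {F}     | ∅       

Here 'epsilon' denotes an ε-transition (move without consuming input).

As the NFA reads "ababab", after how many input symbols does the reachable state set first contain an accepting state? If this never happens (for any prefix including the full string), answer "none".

none

Start in {C}.
Read 'a': C→{C}; now {C}.
Read 'b': C→∅; now ∅.
The set is empty and remains empty for the remaining 4 symbols.
No reachable set along the way intersects F.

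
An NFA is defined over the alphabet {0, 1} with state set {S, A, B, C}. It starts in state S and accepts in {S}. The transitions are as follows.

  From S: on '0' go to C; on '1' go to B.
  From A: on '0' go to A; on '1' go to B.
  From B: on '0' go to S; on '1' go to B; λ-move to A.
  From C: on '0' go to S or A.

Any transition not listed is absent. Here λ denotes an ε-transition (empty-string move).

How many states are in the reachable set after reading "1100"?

2

Start in {S}.
Read '1': S→{B}; union {B}; ε-closure = {A, B}.
Read '1': A→{B}, B→{B}; union {B}; ε-closure = {A, B}.
Read '0': A→{A}, B→{S}; now {S, A}.
Read '0': S→{C}, A→{A}; now {A, C}.
That set has 2 states.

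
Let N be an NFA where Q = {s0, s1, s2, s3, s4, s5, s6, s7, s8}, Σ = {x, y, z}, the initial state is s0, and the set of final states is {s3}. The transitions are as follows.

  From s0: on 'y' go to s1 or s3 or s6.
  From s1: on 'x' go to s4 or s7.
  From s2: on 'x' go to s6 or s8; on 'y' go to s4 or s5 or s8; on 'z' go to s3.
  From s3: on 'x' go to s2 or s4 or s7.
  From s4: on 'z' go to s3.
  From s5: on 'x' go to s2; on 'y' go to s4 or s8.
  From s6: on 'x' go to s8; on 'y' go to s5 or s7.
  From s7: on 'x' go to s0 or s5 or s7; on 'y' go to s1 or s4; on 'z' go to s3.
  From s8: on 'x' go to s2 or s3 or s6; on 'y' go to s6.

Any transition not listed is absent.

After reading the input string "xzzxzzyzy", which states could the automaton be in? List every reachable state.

∅

Start in {s0}.
Read 'x': s0→∅; now ∅.
The set is empty and remains empty for the remaining 8 symbols.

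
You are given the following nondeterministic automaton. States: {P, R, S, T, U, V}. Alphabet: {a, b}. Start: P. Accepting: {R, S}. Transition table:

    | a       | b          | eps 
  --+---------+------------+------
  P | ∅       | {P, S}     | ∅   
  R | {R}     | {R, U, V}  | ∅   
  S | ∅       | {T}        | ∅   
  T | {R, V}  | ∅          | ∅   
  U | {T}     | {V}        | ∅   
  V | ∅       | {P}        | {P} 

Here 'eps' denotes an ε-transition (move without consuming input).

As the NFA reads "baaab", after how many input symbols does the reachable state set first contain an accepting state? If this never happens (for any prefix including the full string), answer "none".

1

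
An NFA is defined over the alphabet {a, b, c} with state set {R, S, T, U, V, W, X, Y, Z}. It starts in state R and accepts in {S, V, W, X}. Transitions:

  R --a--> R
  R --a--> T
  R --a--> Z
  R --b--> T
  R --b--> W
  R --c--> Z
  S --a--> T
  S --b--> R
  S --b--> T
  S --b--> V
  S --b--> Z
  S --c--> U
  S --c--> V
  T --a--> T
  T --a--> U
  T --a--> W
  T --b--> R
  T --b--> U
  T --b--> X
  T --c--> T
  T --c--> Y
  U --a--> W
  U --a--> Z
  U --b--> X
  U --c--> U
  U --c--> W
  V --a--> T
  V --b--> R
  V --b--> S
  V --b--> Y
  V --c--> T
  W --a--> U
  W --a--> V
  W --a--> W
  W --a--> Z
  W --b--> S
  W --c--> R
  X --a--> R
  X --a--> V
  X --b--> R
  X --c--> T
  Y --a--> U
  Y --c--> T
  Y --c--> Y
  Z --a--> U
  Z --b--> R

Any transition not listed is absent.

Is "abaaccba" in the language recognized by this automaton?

Yes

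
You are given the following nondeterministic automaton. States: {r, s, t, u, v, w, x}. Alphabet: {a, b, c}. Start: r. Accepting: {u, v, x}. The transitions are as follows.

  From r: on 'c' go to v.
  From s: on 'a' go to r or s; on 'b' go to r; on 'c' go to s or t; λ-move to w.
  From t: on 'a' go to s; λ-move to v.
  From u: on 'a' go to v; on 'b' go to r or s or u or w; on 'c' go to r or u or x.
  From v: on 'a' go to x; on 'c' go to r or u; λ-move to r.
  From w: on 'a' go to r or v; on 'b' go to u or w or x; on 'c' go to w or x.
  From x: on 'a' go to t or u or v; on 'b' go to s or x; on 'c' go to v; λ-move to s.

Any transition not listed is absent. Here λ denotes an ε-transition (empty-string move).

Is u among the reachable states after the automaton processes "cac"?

No

Start in {r}.
Read 'c': r→{v}; union {v}; ε-closure = {r, v}.
Read 'a': r→∅, v→{x}; union {x}; ε-closure = {s, w, x}.
Read 'c': s→{s, t}, w→{w, x}, x→{v}; union {s, t, v, w, x}; ε-closure = {r, s, t, v, w, x}.
State u is not in {r, s, t, v, w, x}.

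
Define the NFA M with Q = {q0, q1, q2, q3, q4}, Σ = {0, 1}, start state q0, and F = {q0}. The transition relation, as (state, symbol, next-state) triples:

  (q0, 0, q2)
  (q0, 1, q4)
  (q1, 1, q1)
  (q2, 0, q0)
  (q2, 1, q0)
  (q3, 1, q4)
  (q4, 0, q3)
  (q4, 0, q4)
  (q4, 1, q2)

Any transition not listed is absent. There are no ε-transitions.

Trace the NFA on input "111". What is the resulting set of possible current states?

{q0}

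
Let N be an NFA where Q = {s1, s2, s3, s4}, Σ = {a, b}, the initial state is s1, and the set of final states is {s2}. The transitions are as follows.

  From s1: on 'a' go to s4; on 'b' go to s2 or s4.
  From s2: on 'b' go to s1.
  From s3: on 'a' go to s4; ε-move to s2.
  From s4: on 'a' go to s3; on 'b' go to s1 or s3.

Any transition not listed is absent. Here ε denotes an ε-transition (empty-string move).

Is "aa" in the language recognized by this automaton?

Yes

Start in {s1}.
Read 'a': {s1} → {s4}.
Read 'a': {s4} → {s2, s3}.
The final set {s2, s3} contains the accepting state s2.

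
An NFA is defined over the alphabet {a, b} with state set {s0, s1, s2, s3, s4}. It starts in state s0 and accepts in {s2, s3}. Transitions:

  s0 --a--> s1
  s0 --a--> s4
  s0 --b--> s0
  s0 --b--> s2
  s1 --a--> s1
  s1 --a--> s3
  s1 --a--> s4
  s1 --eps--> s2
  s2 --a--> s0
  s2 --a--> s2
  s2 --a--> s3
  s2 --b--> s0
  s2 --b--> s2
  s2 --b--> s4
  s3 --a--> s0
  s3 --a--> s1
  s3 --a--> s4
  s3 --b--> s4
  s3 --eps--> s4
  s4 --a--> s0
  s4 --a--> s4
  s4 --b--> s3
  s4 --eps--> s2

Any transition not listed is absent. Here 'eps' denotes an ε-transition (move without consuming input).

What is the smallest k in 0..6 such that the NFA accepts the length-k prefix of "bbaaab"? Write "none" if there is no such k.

Start in {s0}.
Read 'b': {s0} → {s0, s2}.
None of the earlier sets intersect F, but {s0, s2} does.

1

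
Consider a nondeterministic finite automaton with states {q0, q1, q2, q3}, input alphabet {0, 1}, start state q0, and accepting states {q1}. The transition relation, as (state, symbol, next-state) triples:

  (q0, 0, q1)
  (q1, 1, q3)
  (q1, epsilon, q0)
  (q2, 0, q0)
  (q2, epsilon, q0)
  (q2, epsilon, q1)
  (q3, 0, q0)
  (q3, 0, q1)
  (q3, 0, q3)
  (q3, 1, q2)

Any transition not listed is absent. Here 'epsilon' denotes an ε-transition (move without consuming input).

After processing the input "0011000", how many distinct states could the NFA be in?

2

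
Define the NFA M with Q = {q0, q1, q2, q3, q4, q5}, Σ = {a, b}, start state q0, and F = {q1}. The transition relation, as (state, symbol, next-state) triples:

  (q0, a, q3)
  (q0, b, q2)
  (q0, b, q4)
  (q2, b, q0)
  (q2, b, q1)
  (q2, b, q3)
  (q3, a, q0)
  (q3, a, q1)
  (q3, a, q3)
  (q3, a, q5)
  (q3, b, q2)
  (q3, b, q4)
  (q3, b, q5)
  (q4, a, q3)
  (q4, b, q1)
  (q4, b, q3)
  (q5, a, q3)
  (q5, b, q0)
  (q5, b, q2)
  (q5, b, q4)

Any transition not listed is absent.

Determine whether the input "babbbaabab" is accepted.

Start in {q0}.
Read 'b': {q0} → {q2, q4}.
Read 'a': {q2, q4} → {q3}.
Read 'b': {q3} → {q2, q4, q5}.
Read 'b': {q2, q4, q5} → {q0, q1, q2, q3, q4}.
Read 'b': {q0, q1, q2, q3, q4} → {q0, q1, q2, q3, q4, q5}.
Read 'a': {q0, q1, q2, q3, q4, q5} → {q0, q1, q3, q5}.
Read 'a': {q0, q1, q3, q5} → {q0, q1, q3, q5}.
Read 'b': {q0, q1, q3, q5} → {q0, q2, q4, q5}.
Read 'a': {q0, q2, q4, q5} → {q3}.
Read 'b': {q3} → {q2, q4, q5}.
The final set {q2, q4, q5} contains no accepting state.

No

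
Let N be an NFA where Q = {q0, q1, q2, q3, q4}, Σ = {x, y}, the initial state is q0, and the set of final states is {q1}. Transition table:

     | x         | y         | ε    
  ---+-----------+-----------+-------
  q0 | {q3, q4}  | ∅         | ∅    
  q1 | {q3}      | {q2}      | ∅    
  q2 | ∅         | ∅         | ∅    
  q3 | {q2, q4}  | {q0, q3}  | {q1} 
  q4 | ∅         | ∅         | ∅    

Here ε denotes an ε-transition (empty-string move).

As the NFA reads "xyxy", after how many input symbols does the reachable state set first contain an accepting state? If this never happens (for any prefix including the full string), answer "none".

Start in {q0}.
Read 'x': q0→{q3, q4}; union {q3, q4}; ε-closure = {q1, q3, q4}.
None of the earlier sets intersect F, but {q1, q3, q4} does.

1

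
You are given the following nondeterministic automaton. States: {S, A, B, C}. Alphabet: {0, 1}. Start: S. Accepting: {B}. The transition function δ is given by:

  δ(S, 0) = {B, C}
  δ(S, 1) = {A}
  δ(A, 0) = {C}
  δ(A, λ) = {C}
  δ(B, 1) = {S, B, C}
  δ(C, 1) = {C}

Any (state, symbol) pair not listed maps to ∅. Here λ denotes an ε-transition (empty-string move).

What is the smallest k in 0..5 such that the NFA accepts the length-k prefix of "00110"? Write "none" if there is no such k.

Start in {S}.
Read '0': S→{B, C}; now {B, C}.
None of the earlier sets intersect F, but {B, C} does.

1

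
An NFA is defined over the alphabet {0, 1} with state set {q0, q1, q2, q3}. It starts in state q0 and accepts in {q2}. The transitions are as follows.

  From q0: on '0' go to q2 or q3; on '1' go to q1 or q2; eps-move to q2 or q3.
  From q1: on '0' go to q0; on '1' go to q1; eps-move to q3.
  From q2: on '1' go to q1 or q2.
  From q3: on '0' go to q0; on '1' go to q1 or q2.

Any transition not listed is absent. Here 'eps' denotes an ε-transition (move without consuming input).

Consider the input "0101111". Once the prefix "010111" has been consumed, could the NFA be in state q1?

Yes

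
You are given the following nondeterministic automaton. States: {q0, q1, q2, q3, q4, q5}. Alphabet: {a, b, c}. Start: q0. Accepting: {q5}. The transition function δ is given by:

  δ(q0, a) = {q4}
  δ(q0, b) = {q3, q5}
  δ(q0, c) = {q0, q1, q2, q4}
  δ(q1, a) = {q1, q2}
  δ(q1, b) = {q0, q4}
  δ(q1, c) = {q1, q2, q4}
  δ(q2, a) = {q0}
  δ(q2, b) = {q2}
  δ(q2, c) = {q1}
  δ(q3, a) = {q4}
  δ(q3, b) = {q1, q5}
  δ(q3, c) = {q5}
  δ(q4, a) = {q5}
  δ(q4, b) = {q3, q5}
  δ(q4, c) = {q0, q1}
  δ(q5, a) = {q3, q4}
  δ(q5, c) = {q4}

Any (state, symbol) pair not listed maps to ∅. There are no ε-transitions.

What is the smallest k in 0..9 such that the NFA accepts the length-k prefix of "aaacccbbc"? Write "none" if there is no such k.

2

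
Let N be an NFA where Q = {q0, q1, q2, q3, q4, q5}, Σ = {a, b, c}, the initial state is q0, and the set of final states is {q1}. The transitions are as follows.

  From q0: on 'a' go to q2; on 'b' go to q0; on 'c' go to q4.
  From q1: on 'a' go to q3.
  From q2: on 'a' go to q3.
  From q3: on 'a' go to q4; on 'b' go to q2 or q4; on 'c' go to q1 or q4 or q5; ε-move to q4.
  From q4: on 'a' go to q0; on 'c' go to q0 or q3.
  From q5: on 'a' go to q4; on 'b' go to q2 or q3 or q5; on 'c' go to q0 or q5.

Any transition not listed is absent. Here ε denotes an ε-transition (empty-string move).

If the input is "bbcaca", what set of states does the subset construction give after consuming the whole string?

Start in {q0}.
Read 'b': q0→{q0}; now {q0}.
Read 'b': q0→{q0}; now {q0}.
Read 'c': q0→{q4}; now {q4}.
Read 'a': q4→{q0}; now {q0}.
Read 'c': q0→{q4}; now {q4}.
Read 'a': q4→{q0}; now {q0}.

{q0}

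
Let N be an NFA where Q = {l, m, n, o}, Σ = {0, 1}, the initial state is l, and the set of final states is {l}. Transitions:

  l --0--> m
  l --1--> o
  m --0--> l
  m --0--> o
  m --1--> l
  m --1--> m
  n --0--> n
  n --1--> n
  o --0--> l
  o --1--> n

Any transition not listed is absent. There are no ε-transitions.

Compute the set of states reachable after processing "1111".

Start in {l}.
Read '1': {l} → {o}.
Read '1': {o} → {n}.
Read '1': {n} → {n}.
Read '1': {n} → {n}.

{n}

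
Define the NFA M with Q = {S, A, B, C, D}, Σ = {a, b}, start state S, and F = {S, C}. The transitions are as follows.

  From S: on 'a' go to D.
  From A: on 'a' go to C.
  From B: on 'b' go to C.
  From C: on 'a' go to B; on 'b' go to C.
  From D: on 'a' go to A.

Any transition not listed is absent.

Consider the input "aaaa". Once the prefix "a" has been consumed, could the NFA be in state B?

No

Start in {S}.
Read 'a': S→{D}; now {D}.
State B is not in {D}.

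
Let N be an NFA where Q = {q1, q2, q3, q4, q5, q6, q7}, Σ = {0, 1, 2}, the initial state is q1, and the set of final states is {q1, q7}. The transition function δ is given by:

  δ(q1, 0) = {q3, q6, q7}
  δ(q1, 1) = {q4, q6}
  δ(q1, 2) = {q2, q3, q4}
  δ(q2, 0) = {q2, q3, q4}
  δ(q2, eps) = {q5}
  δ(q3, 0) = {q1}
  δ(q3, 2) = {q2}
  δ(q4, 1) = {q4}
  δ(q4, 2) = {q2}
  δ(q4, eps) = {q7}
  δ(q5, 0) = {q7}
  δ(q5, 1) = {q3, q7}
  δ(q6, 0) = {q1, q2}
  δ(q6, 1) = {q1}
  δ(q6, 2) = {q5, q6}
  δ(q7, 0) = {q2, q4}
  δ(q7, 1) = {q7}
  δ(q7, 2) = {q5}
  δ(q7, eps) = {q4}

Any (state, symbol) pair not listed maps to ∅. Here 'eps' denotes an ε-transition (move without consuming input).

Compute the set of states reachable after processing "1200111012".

{q2, q3, q4, q5, q6, q7}

Start in {q1}.
Read '1': {q1} → {q4, q6, q7}.
Read '2': {q4, q6, q7} → {q2, q5, q6}.
Read '0': {q2, q5, q6} → {q1, q2, q3, q4, q5, q7}.
Read '0': {q1, q2, q3, q4, q5, q7} → {q1, q2, q3, q4, q5, q6, q7}.
Read '1': {q1, q2, q3, q4, q5, q6, q7} → {q1, q3, q4, q6, q7}.
Read '1': {q1, q3, q4, q6, q7} → {q1, q4, q6, q7}.
Read '1': {q1, q4, q6, q7} → {q1, q4, q6, q7}.
Read '0': {q1, q4, q6, q7} → {q1, q2, q3, q4, q5, q6, q7}.
Read '1': {q1, q2, q3, q4, q5, q6, q7} → {q1, q3, q4, q6, q7}.
Read '2': {q1, q3, q4, q6, q7} → {q2, q3, q4, q5, q6, q7}.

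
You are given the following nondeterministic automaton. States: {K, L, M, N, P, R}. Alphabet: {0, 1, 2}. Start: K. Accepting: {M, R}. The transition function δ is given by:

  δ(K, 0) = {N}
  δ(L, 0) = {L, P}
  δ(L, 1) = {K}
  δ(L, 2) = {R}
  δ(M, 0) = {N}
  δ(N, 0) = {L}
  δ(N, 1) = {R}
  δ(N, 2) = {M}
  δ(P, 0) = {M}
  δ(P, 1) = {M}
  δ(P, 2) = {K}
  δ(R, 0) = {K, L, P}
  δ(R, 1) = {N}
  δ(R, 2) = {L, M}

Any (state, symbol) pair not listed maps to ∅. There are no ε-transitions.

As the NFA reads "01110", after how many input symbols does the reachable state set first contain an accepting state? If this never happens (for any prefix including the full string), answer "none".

Start in {K}.
Read '0': K→{N}; now {N}.
Read '1': N→{R}; now {R}.
None of the earlier sets intersect F, but {R} does.

2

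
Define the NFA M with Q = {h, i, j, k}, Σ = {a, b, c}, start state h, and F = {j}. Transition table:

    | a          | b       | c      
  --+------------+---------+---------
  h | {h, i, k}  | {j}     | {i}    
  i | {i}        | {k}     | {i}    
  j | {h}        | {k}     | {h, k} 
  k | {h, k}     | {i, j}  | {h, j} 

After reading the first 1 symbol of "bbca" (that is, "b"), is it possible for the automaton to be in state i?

No

Start in {h}.
Read 'b': {h} → {j}.
State i is not in {j}.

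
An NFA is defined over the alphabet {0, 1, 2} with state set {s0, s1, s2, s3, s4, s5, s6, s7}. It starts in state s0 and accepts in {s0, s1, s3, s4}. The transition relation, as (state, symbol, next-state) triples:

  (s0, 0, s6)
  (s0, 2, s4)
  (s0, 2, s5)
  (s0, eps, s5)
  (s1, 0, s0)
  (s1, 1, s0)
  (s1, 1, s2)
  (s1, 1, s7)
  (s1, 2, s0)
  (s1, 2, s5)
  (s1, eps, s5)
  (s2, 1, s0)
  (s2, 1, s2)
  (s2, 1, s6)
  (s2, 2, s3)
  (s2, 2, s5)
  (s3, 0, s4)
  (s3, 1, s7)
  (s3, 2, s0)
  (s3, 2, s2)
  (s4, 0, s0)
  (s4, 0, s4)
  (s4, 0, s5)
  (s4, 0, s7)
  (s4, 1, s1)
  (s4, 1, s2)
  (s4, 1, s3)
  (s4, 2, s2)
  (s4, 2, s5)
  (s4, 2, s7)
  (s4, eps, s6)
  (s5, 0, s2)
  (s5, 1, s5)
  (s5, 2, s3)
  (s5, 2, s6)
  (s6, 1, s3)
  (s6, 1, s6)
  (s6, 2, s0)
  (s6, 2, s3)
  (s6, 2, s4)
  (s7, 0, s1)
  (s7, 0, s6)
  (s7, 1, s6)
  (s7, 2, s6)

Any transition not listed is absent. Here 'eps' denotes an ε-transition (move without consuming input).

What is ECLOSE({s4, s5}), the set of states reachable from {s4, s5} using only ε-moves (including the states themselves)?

Begin with {s4, s5}.
ε-move s4 → s6; add s6.

{s4, s5, s6}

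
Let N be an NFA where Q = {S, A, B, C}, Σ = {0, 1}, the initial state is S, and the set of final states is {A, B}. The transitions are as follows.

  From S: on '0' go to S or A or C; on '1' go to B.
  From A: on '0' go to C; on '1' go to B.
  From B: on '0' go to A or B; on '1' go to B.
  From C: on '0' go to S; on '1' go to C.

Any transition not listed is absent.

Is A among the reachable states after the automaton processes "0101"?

Start in {S}.
Read '0': {S} → {S, A, C}.
Read '1': {S, A, C} → {B, C}.
Read '0': {B, C} → {S, A, B}.
Read '1': {S, A, B} → {B}.
State A is not in {B}.

No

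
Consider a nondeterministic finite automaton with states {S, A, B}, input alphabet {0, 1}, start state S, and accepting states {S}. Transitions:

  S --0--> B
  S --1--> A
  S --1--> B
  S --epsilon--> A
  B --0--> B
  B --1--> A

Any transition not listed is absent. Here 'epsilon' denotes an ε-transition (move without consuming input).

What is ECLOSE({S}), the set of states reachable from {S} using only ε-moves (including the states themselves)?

Begin with {S}.
ε-move S → A; add A.

{S, A}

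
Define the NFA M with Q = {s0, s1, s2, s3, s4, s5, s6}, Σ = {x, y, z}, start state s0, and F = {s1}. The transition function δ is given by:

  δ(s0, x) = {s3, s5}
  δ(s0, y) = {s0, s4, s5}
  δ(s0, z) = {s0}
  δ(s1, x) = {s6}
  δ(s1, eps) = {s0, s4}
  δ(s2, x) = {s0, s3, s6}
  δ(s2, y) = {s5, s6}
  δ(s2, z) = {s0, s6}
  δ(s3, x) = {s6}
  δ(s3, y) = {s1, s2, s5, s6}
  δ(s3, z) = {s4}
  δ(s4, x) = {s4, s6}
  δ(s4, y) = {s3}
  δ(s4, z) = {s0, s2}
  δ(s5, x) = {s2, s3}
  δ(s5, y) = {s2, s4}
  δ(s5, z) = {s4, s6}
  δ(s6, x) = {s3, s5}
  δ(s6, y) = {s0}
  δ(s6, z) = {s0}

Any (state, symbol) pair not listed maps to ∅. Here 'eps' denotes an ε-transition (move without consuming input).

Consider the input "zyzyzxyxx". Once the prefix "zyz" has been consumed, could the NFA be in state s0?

Yes

Start in {s0}.
Read 'z': s0→{s0}; now {s0}.
Read 'y': s0→{s0, s4, s5}; now {s0, s4, s5}.
Read 'z': s0→{s0}, s4→{s0, s2}, s5→{s4, s6}; now {s0, s2, s4, s6}.
State s0 is in {s0, s2, s4, s6}.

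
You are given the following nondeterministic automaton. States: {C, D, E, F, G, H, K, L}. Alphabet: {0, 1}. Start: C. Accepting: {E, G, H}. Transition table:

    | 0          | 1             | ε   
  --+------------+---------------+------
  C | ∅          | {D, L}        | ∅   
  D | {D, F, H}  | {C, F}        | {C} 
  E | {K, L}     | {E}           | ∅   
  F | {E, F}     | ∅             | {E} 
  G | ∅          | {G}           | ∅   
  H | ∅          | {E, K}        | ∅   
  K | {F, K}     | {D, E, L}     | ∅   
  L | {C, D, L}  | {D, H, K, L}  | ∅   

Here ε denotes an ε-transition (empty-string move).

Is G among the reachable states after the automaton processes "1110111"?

Start in {C}.
Read '1': C→{D, L}; union {D, L}; ε-closure = {C, D, L}.
Read '1': C→{D, L}, D→{C, F}, L→{D, H, K, L}; union {C, D, F, H, K, L}; ε-closure = {C, D, E, F, H, K, L}.
Read '1': C→{D, L}, D→{C, F}, E→{E}, F→∅, H→{E, K}, K→{D, E, L}, L→{D, H, K, L}; now {C, D, E, F, H, K, L}.
Read '0': C→∅, D→{D, F, H}, E→{K, L}, F→{E, F}, H→∅, K→{F, K}, L→{C, D, L}; now {C, D, E, F, H, K, L}.
Read '1': C→{D, L}, D→{C, F}, E→{E}, F→∅, H→{E, K}, K→{D, E, L}, L→{D, H, K, L}; now {C, D, E, F, H, K, L}.
Read '1': C→{D, L}, D→{C, F}, E→{E}, F→∅, H→{E, K}, K→{D, E, L}, L→{D, H, K, L}; now {C, D, E, F, H, K, L}.
Read '1': C→{D, L}, D→{C, F}, E→{E}, F→∅, H→{E, K}, K→{D, E, L}, L→{D, H, K, L}; now {C, D, E, F, H, K, L}.
State G is not in {C, D, E, F, H, K, L}.

No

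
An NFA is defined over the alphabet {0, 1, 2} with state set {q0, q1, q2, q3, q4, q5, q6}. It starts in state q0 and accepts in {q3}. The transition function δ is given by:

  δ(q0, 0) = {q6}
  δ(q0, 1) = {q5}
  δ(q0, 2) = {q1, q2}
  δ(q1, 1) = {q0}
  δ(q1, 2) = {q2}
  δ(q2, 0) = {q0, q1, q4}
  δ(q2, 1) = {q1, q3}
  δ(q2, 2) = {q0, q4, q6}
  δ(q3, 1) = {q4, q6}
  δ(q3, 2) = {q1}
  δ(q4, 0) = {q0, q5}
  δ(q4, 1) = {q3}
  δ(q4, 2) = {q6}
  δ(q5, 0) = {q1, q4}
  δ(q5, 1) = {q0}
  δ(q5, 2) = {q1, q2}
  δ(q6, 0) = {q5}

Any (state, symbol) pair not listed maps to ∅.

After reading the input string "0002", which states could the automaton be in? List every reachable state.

{q2, q6}

Start in {q0}.
Read '0': q0→{q6}; now {q6}.
Read '0': q6→{q5}; now {q5}.
Read '0': q5→{q1, q4}; now {q1, q4}.
Read '2': q1→{q2}, q4→{q6}; now {q2, q6}.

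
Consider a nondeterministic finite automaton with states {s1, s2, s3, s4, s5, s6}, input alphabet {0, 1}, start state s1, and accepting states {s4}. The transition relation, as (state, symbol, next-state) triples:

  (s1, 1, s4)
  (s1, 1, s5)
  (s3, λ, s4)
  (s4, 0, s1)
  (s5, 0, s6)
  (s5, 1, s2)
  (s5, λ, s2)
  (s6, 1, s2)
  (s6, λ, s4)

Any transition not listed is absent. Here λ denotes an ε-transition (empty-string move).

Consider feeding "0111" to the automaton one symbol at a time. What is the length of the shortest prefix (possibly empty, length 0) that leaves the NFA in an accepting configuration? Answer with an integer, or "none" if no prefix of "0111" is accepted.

Start in {s1}.
Read '0': {s1} → ∅.
The set is empty and remains empty for the remaining 3 symbols.
No reachable set along the way intersects F.

none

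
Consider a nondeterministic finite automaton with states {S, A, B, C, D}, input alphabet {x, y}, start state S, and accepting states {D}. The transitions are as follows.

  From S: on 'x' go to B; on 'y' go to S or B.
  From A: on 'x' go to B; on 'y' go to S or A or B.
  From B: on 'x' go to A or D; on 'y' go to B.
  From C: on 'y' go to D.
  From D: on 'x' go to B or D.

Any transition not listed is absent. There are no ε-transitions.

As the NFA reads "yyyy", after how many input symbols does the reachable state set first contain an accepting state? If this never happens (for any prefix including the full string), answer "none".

none

Start in {S}.
Read 'y': {S} → {S, B}.
Read 'y': {S, B} → {S, B}.
Read 'y': {S, B} → {S, B}.
Read 'y': {S, B} → {S, B}.
No reachable set along the way intersects F.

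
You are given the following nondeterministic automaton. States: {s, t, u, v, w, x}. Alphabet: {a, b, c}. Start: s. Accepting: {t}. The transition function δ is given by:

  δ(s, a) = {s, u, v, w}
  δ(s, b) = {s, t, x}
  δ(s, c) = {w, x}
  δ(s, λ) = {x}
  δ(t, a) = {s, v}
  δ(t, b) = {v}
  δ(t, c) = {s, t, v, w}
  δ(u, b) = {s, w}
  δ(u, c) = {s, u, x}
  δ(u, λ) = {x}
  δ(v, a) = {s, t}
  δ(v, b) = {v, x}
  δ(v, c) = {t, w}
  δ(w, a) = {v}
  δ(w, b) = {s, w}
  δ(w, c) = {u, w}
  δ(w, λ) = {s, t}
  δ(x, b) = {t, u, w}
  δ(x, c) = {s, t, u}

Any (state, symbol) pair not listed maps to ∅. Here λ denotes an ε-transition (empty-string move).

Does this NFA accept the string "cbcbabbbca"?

Yes

Start: ε-closure({s}) = {s, x}.
Read 'c': s→{w, x}, x→{s, t, u}; now {s, t, u, w, x}.
Read 'b': s→{s, t, x}, t→{v}, u→{s, w}, w→{s, w}, x→{t, u, w}; now {s, t, u, v, w, x}.
Read 'c': s→{w, x}, t→{s, t, v, w}, u→{s, u, x}, v→{t, w}, w→{u, w}, x→{s, t, u}; now {s, t, u, v, w, x}.
Read 'b': s→{s, t, x}, t→{v}, u→{s, w}, v→{v, x}, w→{s, w}, x→{t, u, w}; now {s, t, u, v, w, x}.
Read 'a': s→{s, u, v, w}, t→{s, v}, u→∅, v→{s, t}, w→{v}, x→∅; union {s, t, u, v, w}; ε-closure = {s, t, u, v, w, x}.
Read 'b': s→{s, t, x}, t→{v}, u→{s, w}, v→{v, x}, w→{s, w}, x→{t, u, w}; now {s, t, u, v, w, x}.
Read 'b': s→{s, t, x}, t→{v}, u→{s, w}, v→{v, x}, w→{s, w}, x→{t, u, w}; now {s, t, u, v, w, x}.
Read 'b': s→{s, t, x}, t→{v}, u→{s, w}, v→{v, x}, w→{s, w}, x→{t, u, w}; now {s, t, u, v, w, x}.
Read 'c': s→{w, x}, t→{s, t, v, w}, u→{s, u, x}, v→{t, w}, w→{u, w}, x→{s, t, u}; now {s, t, u, v, w, x}.
Read 'a': s→{s, u, v, w}, t→{s, v}, u→∅, v→{s, t}, w→{v}, x→∅; union {s, t, u, v, w}; ε-closure = {s, t, u, v, w, x}.
The final set {s, t, u, v, w, x} contains the accepting state t.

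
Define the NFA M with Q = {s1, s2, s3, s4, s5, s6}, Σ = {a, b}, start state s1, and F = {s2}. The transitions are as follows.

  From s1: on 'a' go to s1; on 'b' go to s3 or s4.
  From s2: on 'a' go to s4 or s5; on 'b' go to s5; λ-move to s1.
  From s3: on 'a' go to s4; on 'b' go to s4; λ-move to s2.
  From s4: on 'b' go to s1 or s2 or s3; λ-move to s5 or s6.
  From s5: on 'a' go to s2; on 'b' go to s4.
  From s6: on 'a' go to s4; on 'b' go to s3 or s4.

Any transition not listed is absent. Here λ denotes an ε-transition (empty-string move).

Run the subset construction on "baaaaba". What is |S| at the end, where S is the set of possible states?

5

Start in {s1}.
Read 'b': {s1} → {s1, s2, s3, s4, s5, s6}.
Read 'a': {s1, s2, s3, s4, s5, s6} → {s1, s2, s4, s5, s6}.
Read 'a': {s1, s2, s4, s5, s6} → {s1, s2, s4, s5, s6}.
Read 'a': {s1, s2, s4, s5, s6} → {s1, s2, s4, s5, s6}.
Read 'a': {s1, s2, s4, s5, s6} → {s1, s2, s4, s5, s6}.
Read 'b': {s1, s2, s4, s5, s6} → {s1, s2, s3, s4, s5, s6}.
Read 'a': {s1, s2, s3, s4, s5, s6} → {s1, s2, s4, s5, s6}.
That set has 5 states.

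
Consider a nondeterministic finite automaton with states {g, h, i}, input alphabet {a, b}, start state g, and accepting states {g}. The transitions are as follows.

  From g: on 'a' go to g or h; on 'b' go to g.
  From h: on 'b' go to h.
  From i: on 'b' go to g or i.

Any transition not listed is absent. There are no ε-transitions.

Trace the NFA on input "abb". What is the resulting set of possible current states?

{g, h}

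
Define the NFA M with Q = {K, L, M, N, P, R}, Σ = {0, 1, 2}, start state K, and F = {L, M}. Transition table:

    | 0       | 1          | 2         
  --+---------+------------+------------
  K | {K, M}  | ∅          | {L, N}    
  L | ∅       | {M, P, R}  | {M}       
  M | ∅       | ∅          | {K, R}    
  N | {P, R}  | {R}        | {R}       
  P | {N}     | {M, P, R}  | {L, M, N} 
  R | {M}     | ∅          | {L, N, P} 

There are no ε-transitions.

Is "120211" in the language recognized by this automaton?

No

Start in {K}.
Read '1': {K} → ∅.
The set is empty and remains empty for the remaining 5 symbols.
The final set ∅ contains no accepting state.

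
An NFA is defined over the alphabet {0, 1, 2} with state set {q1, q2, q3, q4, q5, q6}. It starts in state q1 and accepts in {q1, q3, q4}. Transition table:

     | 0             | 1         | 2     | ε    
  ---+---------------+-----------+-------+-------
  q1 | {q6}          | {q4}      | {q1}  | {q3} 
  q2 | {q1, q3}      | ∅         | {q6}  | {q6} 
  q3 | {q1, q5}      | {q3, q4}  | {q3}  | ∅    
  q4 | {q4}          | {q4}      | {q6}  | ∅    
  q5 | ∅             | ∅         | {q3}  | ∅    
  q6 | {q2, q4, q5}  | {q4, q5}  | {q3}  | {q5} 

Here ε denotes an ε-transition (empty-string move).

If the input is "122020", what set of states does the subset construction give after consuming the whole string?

{q1, q3, q5, q6}

Start: ε-closure({q1}) = {q1, q3}.
Read '1': q1→{q4}, q3→{q3, q4}; now {q3, q4}.
Read '2': q3→{q3}, q4→{q6}; union {q3, q6}; ε-closure = {q3, q5, q6}.
Read '2': q3→{q3}, q5→{q3}, q6→{q3}; now {q3}.
Read '0': q3→{q1, q5}; union {q1, q5}; ε-closure = {q1, q3, q5}.
Read '2': q1→{q1}, q3→{q3}, q5→{q3}; now {q1, q3}.
Read '0': q1→{q6}, q3→{q1, q5}; union {q1, q5, q6}; ε-closure = {q1, q3, q5, q6}.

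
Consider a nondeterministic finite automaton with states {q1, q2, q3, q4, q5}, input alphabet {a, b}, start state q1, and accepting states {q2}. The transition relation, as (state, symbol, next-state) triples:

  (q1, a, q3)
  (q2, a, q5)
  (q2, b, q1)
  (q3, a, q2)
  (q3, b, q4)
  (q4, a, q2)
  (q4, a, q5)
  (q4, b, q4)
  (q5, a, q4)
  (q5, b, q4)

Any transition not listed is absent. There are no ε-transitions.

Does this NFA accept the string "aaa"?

Start in {q1}.
Read 'a': q1→{q3}; now {q3}.
Read 'a': q3→{q2}; now {q2}.
Read 'a': q2→{q5}; now {q5}.
The final set {q5} contains no accepting state.

No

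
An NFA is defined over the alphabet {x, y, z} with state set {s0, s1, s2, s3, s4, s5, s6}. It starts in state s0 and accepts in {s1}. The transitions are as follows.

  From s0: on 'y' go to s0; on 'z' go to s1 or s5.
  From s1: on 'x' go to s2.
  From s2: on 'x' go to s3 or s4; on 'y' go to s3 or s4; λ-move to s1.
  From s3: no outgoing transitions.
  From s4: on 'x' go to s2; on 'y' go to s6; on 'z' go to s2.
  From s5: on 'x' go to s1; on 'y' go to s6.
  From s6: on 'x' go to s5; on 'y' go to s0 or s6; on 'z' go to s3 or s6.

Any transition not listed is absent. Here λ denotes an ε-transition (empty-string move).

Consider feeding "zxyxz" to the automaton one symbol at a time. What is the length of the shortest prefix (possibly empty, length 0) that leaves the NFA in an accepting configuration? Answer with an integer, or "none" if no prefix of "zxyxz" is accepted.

Start in {s0}.
Read 'z': s0→{s1, s5}; now {s1, s5}.
None of the earlier sets intersect F, but {s1, s5} does.

1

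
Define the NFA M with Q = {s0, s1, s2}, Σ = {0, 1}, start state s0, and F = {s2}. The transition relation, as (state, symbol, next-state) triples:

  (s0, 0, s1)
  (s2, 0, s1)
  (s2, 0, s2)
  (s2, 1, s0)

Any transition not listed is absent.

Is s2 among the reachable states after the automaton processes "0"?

Start in {s0}.
Read '0': s0→{s1}; now {s1}.
State s2 is not in {s1}.

No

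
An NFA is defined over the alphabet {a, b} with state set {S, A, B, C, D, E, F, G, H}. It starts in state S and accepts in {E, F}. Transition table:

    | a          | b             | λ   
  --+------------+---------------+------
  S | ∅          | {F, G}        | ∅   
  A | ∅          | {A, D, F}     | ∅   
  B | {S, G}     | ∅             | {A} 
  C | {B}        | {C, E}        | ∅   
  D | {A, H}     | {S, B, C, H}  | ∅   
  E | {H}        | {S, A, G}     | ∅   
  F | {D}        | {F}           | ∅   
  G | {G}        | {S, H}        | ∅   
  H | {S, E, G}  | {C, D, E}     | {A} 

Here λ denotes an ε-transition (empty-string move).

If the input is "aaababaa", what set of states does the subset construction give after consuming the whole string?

Start in {S}.
Read 'a': S→∅; now ∅.
The set is empty and remains empty for the remaining 7 symbols.

∅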